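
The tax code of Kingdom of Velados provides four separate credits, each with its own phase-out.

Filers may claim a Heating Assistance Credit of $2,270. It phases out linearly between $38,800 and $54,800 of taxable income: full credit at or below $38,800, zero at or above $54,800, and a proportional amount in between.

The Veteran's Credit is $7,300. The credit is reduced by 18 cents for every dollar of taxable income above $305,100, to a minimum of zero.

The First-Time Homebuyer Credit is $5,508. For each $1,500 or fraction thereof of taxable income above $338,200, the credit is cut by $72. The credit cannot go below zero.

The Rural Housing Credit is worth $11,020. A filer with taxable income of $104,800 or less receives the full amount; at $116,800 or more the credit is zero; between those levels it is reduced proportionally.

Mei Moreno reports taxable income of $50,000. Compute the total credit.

Heating Assistance Credit: $50,000 is $11,200 into a $16,000 phase-out range, leaving 4,800/16,000 of the credit: $2,270 × 4,800/16,000 = $681.
Veteran's Credit: $50,000 is at or below the $305,100 threshold, so the full $7,300 applies.
First-Time Homebuyer Credit: $50,000 is at or below the $338,200 threshold, so the full $5,508 applies.
Rural Housing Credit: $50,000 is at or below the $104,800 threshold, so the full $11,020 applies.
Total: $681 + $7,300 + $5,508 + $11,020 = $24,509.

$24,509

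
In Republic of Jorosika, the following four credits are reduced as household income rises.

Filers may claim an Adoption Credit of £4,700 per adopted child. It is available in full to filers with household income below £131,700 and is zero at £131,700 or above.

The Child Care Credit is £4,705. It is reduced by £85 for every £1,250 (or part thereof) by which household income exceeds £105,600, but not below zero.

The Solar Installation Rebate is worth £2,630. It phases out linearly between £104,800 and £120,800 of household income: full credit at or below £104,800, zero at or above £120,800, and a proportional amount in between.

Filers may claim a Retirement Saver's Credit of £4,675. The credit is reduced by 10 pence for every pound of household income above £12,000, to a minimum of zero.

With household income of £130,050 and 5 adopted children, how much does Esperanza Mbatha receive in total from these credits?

Adoption Credit: base = 5 × £4,700 = £23,500. £130,050 is below the £131,700 cutoff, so the full £23,500 applies.
Child Care Credit: income exceeds £105,600 by £24,450, which is 20 full-or-partial £1,250 increments; reduction = 20 × £85 = £1,700, leaving £3,005.
Solar Installation Rebate: £130,050 is at or above £120,800, so the credit is £0.
Retirement Saver's Credit: 10% of the £118,050 excess over £12,000 is £11,805 ≥ base, so the credit is £0.
Total: £23,500 + £3,005 + £0 + £0 = £26,505.

£26,505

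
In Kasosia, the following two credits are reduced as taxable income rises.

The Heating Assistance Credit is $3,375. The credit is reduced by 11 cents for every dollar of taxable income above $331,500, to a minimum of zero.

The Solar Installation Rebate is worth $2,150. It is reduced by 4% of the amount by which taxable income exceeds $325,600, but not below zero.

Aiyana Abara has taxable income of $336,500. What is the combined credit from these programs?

Heating Assistance Credit: 11% of the $5,000 excess over $331,500 is $550; credit = $3,375 − $550 = $2,825.
Solar Installation Rebate: 4% of the $10,900 excess over $325,600 is $436; credit = $2,150 − $436 = $1,714.
Total: $2,825 + $1,714 = $4,539.

$4,539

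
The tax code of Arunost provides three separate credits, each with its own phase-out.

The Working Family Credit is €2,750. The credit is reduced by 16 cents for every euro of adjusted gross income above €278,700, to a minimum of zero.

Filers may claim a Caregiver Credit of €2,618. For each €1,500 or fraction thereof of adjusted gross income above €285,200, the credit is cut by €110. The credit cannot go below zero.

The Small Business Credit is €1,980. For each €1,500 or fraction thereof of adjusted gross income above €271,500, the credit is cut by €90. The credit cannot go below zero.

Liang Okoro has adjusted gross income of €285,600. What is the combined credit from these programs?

€5,234

Working Family Credit: 16% of the €6,900 excess over €278,700 is €1,104; credit = €2,750 − €1,104 = €1,646.
Caregiver Credit: income exceeds €285,200 by €400, which is 1 full-or-partial €1,500 increment; reduction = 1 × €110 = €110, leaving €2,508.
Small Business Credit: income exceeds €271,500 by €14,100, which is 10 full-or-partial €1,500 increments; reduction = 10 × €90 = €900, leaving €1,080.
Total: €1,646 + €2,508 + €1,080 = €5,234.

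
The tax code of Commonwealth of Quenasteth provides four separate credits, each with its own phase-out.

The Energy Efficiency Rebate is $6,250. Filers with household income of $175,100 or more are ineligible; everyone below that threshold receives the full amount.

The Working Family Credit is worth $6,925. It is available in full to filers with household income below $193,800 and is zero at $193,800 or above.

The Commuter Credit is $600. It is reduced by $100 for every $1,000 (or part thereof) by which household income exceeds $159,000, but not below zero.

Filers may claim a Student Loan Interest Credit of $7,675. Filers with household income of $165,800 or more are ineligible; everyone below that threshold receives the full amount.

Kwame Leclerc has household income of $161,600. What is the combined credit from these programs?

$21,150

Energy Efficiency Rebate: $161,600 is below the $175,100 cutoff, so the full $6,250 applies.
Working Family Credit: $161,600 is below the $193,800 cutoff, so the full $6,925 applies.
Commuter Credit: income exceeds $159,000 by $2,600, which is 3 full-or-partial $1,000 increments; reduction = 3 × $100 = $300, leaving $300.
Student Loan Interest Credit: $161,600 is below the $165,800 cutoff, so the full $7,675 applies.
Total: $6,250 + $6,925 + $300 + $7,675 = $21,150.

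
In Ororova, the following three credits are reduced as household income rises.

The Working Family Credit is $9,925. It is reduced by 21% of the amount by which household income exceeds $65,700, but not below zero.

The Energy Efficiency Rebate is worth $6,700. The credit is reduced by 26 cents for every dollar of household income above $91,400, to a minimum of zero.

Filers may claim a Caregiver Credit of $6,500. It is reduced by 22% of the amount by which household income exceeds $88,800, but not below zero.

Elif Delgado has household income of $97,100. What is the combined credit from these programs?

Working Family Credit: 21% of the $31,400 excess over $65,700 is $6,594; credit = $9,925 − $6,594 = $3,331.
Energy Efficiency Rebate: 26% of the $5,700 excess over $91,400 is $1,482; credit = $6,700 − $1,482 = $5,218.
Caregiver Credit: 22% of the $8,300 excess over $88,800 is $1,826; credit = $6,500 − $1,826 = $4,674.
Total: $3,331 + $5,218 + $4,674 = $13,223.

$13,223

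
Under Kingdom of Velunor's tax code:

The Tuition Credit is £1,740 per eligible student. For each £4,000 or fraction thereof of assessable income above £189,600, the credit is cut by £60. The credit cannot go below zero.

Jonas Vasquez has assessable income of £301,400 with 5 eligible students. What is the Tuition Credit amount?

Tuition Credit: base = 5 × £1,740 = £8,700. income exceeds £189,600 by £111,800, which is 28 full-or-partial £4,000 increments; reduction = 28 × £60 = £1,680, leaving £7,020.

£7,020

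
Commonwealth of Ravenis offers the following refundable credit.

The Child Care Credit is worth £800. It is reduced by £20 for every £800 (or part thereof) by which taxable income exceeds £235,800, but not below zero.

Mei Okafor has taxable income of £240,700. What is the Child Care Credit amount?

Child Care Credit: income exceeds £235,800 by £4,900, which is 7 full-or-partial £800 increments; reduction = 7 × £20 = £140, leaving £660.

£660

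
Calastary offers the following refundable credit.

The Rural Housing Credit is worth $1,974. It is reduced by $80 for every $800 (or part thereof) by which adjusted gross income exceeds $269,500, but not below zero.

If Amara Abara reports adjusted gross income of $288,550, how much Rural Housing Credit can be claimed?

$54

Rural Housing Credit: income exceeds $269,500 by $19,050, which is 24 full-or-partial $800 increments; reduction = 24 × $80 = $1,920, leaving $54.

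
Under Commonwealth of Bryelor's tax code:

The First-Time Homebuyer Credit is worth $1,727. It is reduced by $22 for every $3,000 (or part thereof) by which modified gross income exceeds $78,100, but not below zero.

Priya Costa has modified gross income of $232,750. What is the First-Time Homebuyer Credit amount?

$583

First-Time Homebuyer Credit: income exceeds $78,100 by $154,650, which is 52 full-or-partial $3,000 increments; reduction = 52 × $22 = $1,144, leaving $583.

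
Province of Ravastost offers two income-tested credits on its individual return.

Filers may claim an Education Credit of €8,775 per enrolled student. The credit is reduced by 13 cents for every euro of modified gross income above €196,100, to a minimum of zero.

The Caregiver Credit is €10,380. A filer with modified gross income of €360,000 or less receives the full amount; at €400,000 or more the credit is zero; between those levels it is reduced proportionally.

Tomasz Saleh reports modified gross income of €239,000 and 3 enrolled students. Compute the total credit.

Education Credit: base = 3 × €8,775 = €26,325. 13% of the €42,900 excess over €196,100 is €5,577; credit = €26,325 − €5,577 = €20,748.
Caregiver Credit: €239,000 is at or below the €360,000 threshold, so the full €10,380 applies.
Total: €20,748 + €10,380 = €31,128.

€31,128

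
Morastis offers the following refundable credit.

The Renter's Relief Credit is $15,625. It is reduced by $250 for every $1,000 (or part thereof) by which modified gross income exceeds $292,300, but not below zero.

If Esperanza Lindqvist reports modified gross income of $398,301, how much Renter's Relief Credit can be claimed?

$0

Renter's Relief Credit: income exceeds $292,300 by $106,001 → 107 increments × $250 = $26,750 ≥ base, so the credit is $0.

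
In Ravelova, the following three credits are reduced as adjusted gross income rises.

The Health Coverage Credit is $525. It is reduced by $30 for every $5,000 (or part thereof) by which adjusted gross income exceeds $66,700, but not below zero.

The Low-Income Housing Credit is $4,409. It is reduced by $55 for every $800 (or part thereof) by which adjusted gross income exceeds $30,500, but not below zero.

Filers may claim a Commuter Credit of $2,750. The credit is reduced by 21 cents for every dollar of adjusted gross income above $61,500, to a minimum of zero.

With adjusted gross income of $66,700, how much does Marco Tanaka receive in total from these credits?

$4,062

Health Coverage Credit: $66,700 is at or below the $66,700 threshold, so the full $525 applies.
Low-Income Housing Credit: income exceeds $30,500 by $36,200, which is 46 full-or-partial $800 increments; reduction = 46 × $55 = $2,530, leaving $1,879.
Commuter Credit: 21% of the $5,200 excess over $61,500 is $1,092; credit = $2,750 − $1,092 = $1,658.
Total: $525 + $1,879 + $1,658 = $4,062.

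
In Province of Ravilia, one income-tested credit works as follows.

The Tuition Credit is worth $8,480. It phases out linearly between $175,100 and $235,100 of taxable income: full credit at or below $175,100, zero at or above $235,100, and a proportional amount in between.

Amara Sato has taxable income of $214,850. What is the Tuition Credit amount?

$2,862

Tuition Credit: $214,850 is $39,750 into a $60,000 phase-out range, leaving 20,250/60,000 of the credit: $8,480 × 20,250/60,000 = $2,862.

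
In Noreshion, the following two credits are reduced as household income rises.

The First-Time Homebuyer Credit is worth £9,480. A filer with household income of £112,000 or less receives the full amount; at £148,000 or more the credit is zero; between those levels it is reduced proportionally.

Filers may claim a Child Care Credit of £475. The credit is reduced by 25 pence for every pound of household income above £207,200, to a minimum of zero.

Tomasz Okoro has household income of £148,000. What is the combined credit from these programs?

First-Time Homebuyer Credit: £148,000 is at or above £148,000, so the credit is £0.
Child Care Credit: £148,000 is at or below the £207,200 threshold, so the full £475 applies.
Total: £0 + £475 = £475.

£475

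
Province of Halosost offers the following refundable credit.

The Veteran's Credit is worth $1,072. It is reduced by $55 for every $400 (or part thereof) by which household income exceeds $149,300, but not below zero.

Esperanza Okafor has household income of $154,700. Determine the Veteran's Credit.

Veteran's Credit: income exceeds $149,300 by $5,400, which is 14 full-or-partial $400 increments; reduction = 14 × $55 = $770, leaving $302.

$302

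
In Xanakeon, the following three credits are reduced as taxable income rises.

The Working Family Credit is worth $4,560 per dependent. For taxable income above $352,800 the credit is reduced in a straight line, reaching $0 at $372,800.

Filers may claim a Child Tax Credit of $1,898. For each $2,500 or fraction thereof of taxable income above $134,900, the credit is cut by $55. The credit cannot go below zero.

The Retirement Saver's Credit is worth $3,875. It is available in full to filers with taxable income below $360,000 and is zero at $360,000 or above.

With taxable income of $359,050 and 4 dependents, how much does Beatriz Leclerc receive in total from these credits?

Working Family Credit: base = 4 × $4,560 = $18,240. $359,050 is $6,250 into a $20,000 phase-out range, leaving 13,750/20,000 of the credit: $18,240 × 13,750/20,000 = $12,540.
Child Tax Credit: income exceeds $134,900 by $224,150 → 90 increments × $55 = $4,950 ≥ base, so the credit is $0.
Retirement Saver's Credit: $359,050 is below the $360,000 cutoff, so the full $3,875 applies.
Total: $12,540 + $0 + $3,875 = $16,415.

$16,415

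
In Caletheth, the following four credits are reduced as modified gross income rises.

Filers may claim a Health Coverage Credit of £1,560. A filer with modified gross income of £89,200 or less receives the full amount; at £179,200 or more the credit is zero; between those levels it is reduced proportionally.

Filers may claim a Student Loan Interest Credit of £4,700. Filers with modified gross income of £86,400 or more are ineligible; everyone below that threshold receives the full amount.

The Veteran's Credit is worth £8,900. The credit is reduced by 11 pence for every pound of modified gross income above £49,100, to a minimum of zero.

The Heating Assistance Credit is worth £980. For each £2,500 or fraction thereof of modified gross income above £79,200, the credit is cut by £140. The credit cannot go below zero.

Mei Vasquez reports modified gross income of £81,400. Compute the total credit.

£12,447

Health Coverage Credit: £81,400 is at or below the £89,200 threshold, so the full £1,560 applies.
Student Loan Interest Credit: £81,400 is below the £86,400 cutoff, so the full £4,700 applies.
Veteran's Credit: 11% of the £32,300 excess over £49,100 is £3,553; credit = £8,900 − £3,553 = £5,347.
Heating Assistance Credit: income exceeds £79,200 by £2,200, which is 1 full-or-partial £2,500 increment; reduction = 1 × £140 = £140, leaving £840.
Total: £1,560 + £4,700 + £5,347 + £840 = £12,447.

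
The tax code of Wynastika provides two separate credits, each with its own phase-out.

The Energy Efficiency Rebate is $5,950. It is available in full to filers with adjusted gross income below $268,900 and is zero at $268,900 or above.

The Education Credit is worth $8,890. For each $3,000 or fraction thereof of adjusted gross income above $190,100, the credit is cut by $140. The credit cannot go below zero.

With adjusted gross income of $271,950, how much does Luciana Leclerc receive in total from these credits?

$4,970

Energy Efficiency Rebate: $271,950 meets or exceeds the $268,900 cutoff, so the credit is $0.
Education Credit: income exceeds $190,100 by $81,850, which is 28 full-or-partial $3,000 increments; reduction = 28 × $140 = $3,920, leaving $4,970.
Total: $0 + $4,970 = $4,970.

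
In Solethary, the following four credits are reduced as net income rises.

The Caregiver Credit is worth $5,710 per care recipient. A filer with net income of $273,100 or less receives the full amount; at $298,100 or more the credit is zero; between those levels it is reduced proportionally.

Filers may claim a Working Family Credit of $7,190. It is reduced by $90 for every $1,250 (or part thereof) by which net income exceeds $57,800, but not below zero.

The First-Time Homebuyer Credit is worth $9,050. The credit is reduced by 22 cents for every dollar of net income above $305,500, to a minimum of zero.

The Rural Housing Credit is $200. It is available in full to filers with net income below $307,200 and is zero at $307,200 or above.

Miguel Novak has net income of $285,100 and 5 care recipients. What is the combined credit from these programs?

Caregiver Credit: base = 5 × $5,710 = $28,550. $285,100 is $12,000 into a $25,000 phase-out range, leaving 13,000/25,000 of the credit: $28,550 × 13,000/25,000 = $14,846.
Working Family Credit: income exceeds $57,800 by $227,300 → 182 increments × $90 = $16,380 ≥ base, so the credit is $0.
First-Time Homebuyer Credit: $285,100 is at or below the $305,500 threshold, so the full $9,050 applies.
Rural Housing Credit: $285,100 is below the $307,200 cutoff, so the full $200 applies.
Total: $14,846 + $0 + $9,050 + $200 = $24,096.

$24,096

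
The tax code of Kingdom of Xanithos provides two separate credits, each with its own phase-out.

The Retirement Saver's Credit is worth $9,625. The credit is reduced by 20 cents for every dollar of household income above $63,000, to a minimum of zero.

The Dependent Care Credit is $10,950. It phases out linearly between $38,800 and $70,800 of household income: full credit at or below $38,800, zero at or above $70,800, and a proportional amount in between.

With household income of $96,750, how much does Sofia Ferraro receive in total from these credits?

$2,875

Retirement Saver's Credit: 20% of the $33,750 excess over $63,000 is $6,750; credit = $9,625 − $6,750 = $2,875.
Dependent Care Credit: $96,750 is at or above $70,800, so the credit is $0.
Total: $2,875 + $0 = $2,875.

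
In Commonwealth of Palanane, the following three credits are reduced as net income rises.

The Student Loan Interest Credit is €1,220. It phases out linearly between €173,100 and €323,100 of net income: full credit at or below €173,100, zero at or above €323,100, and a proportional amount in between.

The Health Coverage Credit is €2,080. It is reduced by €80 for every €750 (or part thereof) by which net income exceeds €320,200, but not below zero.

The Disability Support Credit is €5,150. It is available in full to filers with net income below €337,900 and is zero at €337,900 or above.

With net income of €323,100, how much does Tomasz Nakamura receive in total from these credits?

€6,910

Student Loan Interest Credit: €323,100 is at or above €323,100, so the credit is €0.
Health Coverage Credit: income exceeds €320,200 by €2,900, which is 4 full-or-partial €750 increments; reduction = 4 × €80 = €320, leaving €1,760.
Disability Support Credit: €323,100 is below the €337,900 cutoff, so the full €5,150 applies.
Total: €0 + €1,760 + €5,150 = €6,910.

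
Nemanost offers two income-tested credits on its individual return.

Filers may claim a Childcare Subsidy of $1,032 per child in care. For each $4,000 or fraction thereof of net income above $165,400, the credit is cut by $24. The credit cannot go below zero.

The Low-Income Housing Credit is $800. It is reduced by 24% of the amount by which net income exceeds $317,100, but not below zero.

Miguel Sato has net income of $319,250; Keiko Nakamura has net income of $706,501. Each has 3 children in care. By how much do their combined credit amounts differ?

Miguel ($319,250): Childcare Subsidy: base = 3 × $1,032 = $3,096. income exceeds $165,400 by $153,850, which is 39 full-or-partial $4,000 increments; reduction = 39 × $24 = $936, leaving $2,160. Low-Income Housing Credit: 24% of the $2,150 excess over $317,100 is $516; credit = $800 − $516 = $284. total $2,160 + $284 = $2,444
Keiko ($706,501): Childcare Subsidy: base = 3 × $1,032 = $3,096. income exceeds $165,400 by $541,101 → 136 increments × $24 = $3,264 ≥ base, so the credit is $0. Low-Income Housing Credit: 24% of the $389,401 excess over $317,100 is $93,456.24 ≥ base, so the credit is $0. total $0 + $0 = $0
Difference: |$2,444 − $0| = $2,444.

$2,444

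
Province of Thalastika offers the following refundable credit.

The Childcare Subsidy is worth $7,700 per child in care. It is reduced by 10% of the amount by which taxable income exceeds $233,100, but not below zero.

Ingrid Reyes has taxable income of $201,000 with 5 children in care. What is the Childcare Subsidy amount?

Childcare Subsidy: base = 5 × $7,700 = $38,500. $201,000 is at or below the $233,100 threshold, so the full $38,500 applies.

$38,500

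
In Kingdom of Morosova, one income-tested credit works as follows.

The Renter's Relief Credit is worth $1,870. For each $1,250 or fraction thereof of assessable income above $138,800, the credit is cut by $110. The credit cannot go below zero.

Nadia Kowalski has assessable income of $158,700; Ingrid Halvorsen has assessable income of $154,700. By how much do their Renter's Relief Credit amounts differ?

$330

Nadia ($158,700): Renter's Relief Credit: income exceeds $138,800 by $19,900, which is 16 full-or-partial $1,250 increments; reduction = 16 × $110 = $1,760, leaving $110.
Ingrid ($154,700): Renter's Relief Credit: income exceeds $138,800 by $15,900, which is 13 full-or-partial $1,250 increments; reduction = 13 × $110 = $1,430, leaving $440.
Difference: |$110 − $440| = $330.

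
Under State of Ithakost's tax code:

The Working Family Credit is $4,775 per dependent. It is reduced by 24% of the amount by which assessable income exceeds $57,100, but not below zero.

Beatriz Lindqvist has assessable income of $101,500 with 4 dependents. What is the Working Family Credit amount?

Working Family Credit: base = 4 × $4,775 = $19,100. 24% of the $44,400 excess over $57,100 is $10,656; credit = $19,100 − $10,656 = $8,444.

$8,444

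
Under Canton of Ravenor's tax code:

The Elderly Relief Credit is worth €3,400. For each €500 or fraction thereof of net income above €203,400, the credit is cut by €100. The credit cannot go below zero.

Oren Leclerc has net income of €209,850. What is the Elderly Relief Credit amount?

€2,100

Elderly Relief Credit: income exceeds €203,400 by €6,450, which is 13 full-or-partial €500 increments; reduction = 13 × €100 = €1,300, leaving €2,100.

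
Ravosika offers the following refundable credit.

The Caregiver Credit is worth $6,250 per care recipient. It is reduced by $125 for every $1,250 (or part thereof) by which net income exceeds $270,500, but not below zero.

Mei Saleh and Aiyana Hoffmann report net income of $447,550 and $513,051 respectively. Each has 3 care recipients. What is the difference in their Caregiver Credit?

$1,000

Mei ($447,550): Caregiver Credit: base = 3 × $6,250 = $18,750. income exceeds $270,500 by $177,050, which is 142 full-or-partial $1,250 increments; reduction = 142 × $125 = $17,750, leaving $1,000.
Aiyana ($513,051): Caregiver Credit: base = 3 × $6,250 = $18,750. income exceeds $270,500 by $242,551 → 195 increments × $125 = $24,375 ≥ base, so the credit is $0.
Difference: |$1,000 − $0| = $1,000.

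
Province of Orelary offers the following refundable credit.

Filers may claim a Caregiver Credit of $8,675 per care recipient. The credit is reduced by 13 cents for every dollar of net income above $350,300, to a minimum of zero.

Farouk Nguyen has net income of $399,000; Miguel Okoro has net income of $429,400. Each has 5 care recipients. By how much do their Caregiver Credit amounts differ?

$3,952

Farouk ($399,000): Caregiver Credit: base = 5 × $8,675 = $43,375. 13% of the $48,700 excess over $350,300 is $6,331; credit = $43,375 − $6,331 = $37,044.
Miguel ($429,400): Caregiver Credit: base = 5 × $8,675 = $43,375. 13% of the $79,100 excess over $350,300 is $10,283; credit = $43,375 − $10,283 = $33,092.
Difference: |$37,044 − $33,092| = $3,952.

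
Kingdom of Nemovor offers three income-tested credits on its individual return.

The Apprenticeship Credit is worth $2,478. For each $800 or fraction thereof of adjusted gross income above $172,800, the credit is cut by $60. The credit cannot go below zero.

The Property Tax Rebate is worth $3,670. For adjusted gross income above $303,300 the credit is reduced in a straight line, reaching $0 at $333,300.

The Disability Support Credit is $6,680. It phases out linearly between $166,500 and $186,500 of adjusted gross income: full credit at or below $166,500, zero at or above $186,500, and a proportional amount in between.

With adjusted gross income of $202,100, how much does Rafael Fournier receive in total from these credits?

$3,928

Apprenticeship Credit: income exceeds $172,800 by $29,300, which is 37 full-or-partial $800 increments; reduction = 37 × $60 = $2,220, leaving $258.
Property Tax Rebate: $202,100 is at or below the $303,300 threshold, so the full $3,670 applies.
Disability Support Credit: $202,100 is at or above $186,500, so the credit is $0.
Total: $258 + $3,670 + $0 = $3,928.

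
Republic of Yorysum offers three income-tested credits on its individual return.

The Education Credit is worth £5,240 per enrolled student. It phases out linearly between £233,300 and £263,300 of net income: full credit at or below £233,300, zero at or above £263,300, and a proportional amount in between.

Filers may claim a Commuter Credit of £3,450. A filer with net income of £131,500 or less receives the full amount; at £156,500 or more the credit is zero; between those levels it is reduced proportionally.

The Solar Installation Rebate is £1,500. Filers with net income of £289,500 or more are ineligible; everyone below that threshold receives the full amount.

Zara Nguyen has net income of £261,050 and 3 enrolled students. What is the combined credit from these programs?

£2,679

Education Credit: base = 3 × £5,240 = £15,720. £261,050 is £27,750 into a £30,000 phase-out range, leaving 2,250/30,000 of the credit: £15,720 × 2,250/30,000 = £1,179.
Commuter Credit: £261,050 is at or above £156,500, so the credit is £0.
Solar Installation Rebate: £261,050 is below the £289,500 cutoff, so the full £1,500 applies.
Total: £1,179 + £0 + £1,500 = £2,679.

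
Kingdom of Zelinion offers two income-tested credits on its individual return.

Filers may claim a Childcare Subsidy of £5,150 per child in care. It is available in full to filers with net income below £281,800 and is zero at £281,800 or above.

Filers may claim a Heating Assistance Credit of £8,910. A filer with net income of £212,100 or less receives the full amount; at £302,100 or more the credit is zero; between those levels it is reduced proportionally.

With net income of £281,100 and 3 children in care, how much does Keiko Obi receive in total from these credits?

£17,529

Childcare Subsidy: base = 3 × £5,150 = £15,450. £281,100 is below the £281,800 cutoff, so the full £15,450 applies.
Heating Assistance Credit: £281,100 is £69,000 into a £90,000 phase-out range, leaving 21,000/90,000 of the credit: £8,910 × 21,000/90,000 = £2,079.
Total: £15,450 + £2,079 = £17,529.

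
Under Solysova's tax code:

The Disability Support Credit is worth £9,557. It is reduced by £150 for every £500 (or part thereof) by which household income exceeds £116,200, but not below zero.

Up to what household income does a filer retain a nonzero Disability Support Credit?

£147,700

After 63 increments the reduction is 63 × £150 = £9,450, leaving £107; one more increment wipes it out. Increment 63 ends at excess 63 × £500 = £31,500, so the highest qualifying income is £116,200 + £31,500 = £147,700.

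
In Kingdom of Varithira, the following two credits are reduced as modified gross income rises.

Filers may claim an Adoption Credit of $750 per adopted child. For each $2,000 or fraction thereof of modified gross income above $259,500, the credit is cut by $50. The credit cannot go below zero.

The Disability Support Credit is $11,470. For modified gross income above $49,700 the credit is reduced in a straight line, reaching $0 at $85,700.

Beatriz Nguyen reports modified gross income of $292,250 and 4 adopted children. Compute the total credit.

Adoption Credit: base = 4 × $750 = $3,000. income exceeds $259,500 by $32,750, which is 17 full-or-partial $2,000 increments; reduction = 17 × $50 = $850, leaving $2,150.
Disability Support Credit: $292,250 is at or above $85,700, so the credit is $0.
Total: $2,150 + $0 = $2,150.

$2,150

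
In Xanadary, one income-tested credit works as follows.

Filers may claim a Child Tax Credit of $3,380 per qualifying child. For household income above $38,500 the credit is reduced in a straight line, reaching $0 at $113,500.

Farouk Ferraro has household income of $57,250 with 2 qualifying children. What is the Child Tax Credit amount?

$5,070

Child Tax Credit: base = 2 × $3,380 = $6,760. $57,250 is $18,750 into a $75,000 phase-out range, leaving 56,250/75,000 of the credit: $6,760 × 56,250/75,000 = $5,070.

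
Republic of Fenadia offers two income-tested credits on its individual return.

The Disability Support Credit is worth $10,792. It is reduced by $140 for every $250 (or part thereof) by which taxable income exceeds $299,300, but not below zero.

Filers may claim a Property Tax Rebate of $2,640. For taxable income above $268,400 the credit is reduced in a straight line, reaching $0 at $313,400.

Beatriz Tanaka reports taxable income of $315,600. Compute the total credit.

Disability Support Credit: income exceeds $299,300 by $16,300, which is 66 full-or-partial $250 increments; reduction = 66 × $140 = $9,240, leaving $1,552.
Property Tax Rebate: $315,600 is at or above $313,400, so the credit is $0.
Total: $1,552 + $0 = $1,552.

$1,552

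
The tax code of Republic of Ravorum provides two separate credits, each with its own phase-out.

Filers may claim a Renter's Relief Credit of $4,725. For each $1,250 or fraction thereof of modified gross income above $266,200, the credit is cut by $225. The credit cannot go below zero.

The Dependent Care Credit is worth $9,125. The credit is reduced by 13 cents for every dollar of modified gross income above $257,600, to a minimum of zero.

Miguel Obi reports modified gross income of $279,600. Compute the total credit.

$8,515

Renter's Relief Credit: income exceeds $266,200 by $13,400, which is 11 full-or-partial $1,250 increments; reduction = 11 × $225 = $2,475, leaving $2,250.
Dependent Care Credit: 13% of the $22,000 excess over $257,600 is $2,860; credit = $9,125 − $2,860 = $6,265.
Total: $2,250 + $6,265 = $8,515.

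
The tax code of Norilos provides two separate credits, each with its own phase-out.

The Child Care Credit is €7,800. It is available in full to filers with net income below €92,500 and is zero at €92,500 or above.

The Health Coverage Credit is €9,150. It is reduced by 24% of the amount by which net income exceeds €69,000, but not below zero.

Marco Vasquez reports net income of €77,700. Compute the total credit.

Child Care Credit: €77,700 is below the €92,500 cutoff, so the full €7,800 applies.
Health Coverage Credit: 24% of the €8,700 excess over €69,000 is €2,088; credit = €9,150 − €2,088 = €7,062.
Total: €7,800 + €7,062 = €14,862.

€14,862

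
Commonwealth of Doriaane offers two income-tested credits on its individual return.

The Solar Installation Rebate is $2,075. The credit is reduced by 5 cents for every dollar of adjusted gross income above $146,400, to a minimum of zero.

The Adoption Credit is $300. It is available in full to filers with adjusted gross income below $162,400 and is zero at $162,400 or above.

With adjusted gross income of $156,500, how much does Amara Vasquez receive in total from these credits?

Solar Installation Rebate: 5% of the $10,100 excess over $146,400 is $505; credit = $2,075 − $505 = $1,570.
Adoption Credit: $156,500 is below the $162,400 cutoff, so the full $300 applies.
Total: $1,570 + $300 = $1,870.

$1,870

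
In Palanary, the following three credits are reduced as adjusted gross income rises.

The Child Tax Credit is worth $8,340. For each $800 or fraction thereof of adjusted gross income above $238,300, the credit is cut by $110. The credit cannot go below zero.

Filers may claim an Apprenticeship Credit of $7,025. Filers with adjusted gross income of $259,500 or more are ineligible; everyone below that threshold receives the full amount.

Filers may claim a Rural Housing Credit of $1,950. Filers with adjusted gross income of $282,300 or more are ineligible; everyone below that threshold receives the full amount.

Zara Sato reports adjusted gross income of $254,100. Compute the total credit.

$15,115

Child Tax Credit: income exceeds $238,300 by $15,800, which is 20 full-or-partial $800 increments; reduction = 20 × $110 = $2,200, leaving $6,140.
Apprenticeship Credit: $254,100 is below the $259,500 cutoff, so the full $7,025 applies.
Rural Housing Credit: $254,100 is below the $282,300 cutoff, so the full $1,950 applies.
Total: $6,140 + $7,025 + $1,950 = $15,115.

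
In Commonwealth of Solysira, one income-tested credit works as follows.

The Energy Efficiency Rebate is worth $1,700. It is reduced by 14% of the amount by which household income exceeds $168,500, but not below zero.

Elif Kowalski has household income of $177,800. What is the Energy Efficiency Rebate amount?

$398

Energy Efficiency Rebate: 14% of the $9,300 excess over $168,500 is $1,302; credit = $1,700 − $1,302 = $398.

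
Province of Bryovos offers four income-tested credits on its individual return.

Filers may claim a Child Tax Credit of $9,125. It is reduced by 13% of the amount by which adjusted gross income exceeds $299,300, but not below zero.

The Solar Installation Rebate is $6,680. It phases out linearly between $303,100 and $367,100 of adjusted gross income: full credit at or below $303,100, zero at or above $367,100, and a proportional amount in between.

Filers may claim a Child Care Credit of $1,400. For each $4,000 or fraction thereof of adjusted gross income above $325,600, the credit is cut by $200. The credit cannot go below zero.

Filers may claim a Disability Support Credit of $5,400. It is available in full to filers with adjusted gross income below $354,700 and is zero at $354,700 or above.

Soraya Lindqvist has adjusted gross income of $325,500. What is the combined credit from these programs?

$16,861

Child Tax Credit: 13% of the $26,200 excess over $299,300 is $3,406; credit = $9,125 − $3,406 = $5,719.
Solar Installation Rebate: $325,500 is $22,400 into a $64,000 phase-out range, leaving 41,600/64,000 of the credit: $6,680 × 41,600/64,000 = $4,342.
Child Care Credit: $325,500 is at or below the $325,600 threshold, so the full $1,400 applies.
Disability Support Credit: $325,500 is below the $354,700 cutoff, so the full $5,400 applies.
Total: $5,719 + $4,342 + $1,400 + $5,400 = $16,861.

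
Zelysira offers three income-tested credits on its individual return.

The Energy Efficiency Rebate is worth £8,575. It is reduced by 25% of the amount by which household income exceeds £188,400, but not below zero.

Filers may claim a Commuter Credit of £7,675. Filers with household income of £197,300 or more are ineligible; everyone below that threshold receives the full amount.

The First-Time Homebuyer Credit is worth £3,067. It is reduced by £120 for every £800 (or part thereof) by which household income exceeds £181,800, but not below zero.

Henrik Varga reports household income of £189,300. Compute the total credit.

£17,892

Energy Efficiency Rebate: 25% of the £900 excess over £188,400 is £225; credit = £8,575 − £225 = £8,350.
Commuter Credit: £189,300 is below the £197,300 cutoff, so the full £7,675 applies.
First-Time Homebuyer Credit: income exceeds £181,800 by £7,500, which is 10 full-or-partial £800 increments; reduction = 10 × £120 = £1,200, leaving £1,867.
Total: £8,350 + £7,675 + £1,867 = £17,892.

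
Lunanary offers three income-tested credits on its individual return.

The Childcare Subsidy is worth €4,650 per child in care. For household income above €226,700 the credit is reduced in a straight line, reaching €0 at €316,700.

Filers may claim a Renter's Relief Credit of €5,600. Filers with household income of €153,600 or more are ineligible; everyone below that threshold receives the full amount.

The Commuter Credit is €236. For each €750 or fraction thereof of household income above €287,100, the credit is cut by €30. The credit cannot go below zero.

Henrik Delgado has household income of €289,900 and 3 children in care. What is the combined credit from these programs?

Childcare Subsidy: base = 3 × €4,650 = €13,950. €289,900 is €63,200 into a €90,000 phase-out range, leaving 26,800/90,000 of the credit: €13,950 × 26,800/90,000 = €4,154.
Renter's Relief Credit: €289,900 meets or exceeds the €153,600 cutoff, so the credit is €0.
Commuter Credit: income exceeds €287,100 by €2,800, which is 4 full-or-partial €750 increments; reduction = 4 × €30 = €120, leaving €116.
Total: €4,154 + €0 + €116 = €4,270.

€4,270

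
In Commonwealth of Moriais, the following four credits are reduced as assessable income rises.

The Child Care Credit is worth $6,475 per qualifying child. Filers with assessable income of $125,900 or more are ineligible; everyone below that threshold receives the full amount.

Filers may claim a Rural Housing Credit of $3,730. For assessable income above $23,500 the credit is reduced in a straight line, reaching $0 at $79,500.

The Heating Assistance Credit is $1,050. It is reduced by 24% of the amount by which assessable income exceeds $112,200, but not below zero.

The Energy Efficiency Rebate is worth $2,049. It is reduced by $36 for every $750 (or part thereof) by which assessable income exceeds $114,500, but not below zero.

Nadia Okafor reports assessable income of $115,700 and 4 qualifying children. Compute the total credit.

$28,087

Child Care Credit: base = 4 × $6,475 = $25,900. $115,700 is below the $125,900 cutoff, so the full $25,900 applies.
Rural Housing Credit: $115,700 is at or above $79,500, so the credit is $0.
Heating Assistance Credit: 24% of the $3,500 excess over $112,200 is $840; credit = $1,050 − $840 = $210.
Energy Efficiency Rebate: income exceeds $114,500 by $1,200, which is 2 full-or-partial $750 increments; reduction = 2 × $36 = $72, leaving $1,977.
Total: $25,900 + $0 + $210 + $1,977 = $28,087.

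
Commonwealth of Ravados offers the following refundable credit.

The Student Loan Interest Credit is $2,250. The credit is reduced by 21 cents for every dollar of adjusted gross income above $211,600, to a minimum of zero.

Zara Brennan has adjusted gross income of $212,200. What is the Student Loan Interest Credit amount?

Student Loan Interest Credit: 21% of the $600 excess over $211,600 is $126; credit = $2,250 − $126 = $2,124.

$2,124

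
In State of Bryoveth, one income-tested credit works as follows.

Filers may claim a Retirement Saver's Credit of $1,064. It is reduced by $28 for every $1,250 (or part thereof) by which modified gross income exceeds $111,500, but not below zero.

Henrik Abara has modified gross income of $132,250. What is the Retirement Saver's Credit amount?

Retirement Saver's Credit: income exceeds $111,500 by $20,750, which is 17 full-or-partial $1,250 increments; reduction = 17 × $28 = $476, leaving $588.

$588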